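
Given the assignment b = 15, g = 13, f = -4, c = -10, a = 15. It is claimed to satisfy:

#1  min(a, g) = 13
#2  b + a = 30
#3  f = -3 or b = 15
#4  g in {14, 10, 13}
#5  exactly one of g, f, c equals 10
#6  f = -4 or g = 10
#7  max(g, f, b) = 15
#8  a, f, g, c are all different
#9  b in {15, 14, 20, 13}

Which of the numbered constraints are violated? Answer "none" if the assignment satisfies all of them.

#1 min(15, 13) = 13  true
#2 b + a = 15 + 15 = 30  true
#3 f = -4 ≠ -3, but b = 15 = 15 (second disjunct)  true
#4 g = 13 is in {14, 10, 13}  true
#5 g=13, f=-4, c=-10; 0 of them equal 10, not exactly one  false
#6 f = -4 = -4 (first disjunct)  true
#7 max(13, -4, 15) = 15  true
#8 values 15, -4, 13, -10 are pairwise distinct  true
#9 b = 15 is in {15, 14, 20, 13}  true

No — constraint 5 is not satisfied.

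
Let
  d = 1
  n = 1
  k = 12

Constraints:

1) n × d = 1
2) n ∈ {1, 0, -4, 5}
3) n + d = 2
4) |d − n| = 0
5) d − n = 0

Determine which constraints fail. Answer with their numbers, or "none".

All constraints are satisfied.

1) n × d = 1 × 1 = 1 — holds.
2) n = 1 is in {1, 0, -4, 5} — holds.
3) n + d = 1 + 1 = 2 — holds.
4) |1 − 1| = 0 — holds.
5) d − n = 1 − 1 = 0 — holds.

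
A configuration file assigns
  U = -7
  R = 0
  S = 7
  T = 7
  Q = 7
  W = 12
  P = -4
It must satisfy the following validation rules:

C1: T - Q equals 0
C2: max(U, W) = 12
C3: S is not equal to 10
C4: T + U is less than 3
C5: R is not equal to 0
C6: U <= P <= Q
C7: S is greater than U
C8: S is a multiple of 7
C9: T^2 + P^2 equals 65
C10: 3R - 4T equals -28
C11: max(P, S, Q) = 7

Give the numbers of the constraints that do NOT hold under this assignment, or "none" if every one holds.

C1: T - Q = 7 - 7 = 0  holds
C2: max(-7, 12) = 12  holds
C3: S = 7, and 7 ≠ 10  holds
C4: T + U = 7 + (-7) = 0; 0 < 3  holds
C5: R = 0, but 0 is required to differ  fails
C6: values -7 <= -4 <= 7  holds
C7: S = 7, U = -7; 7 > -7  holds
C8: 7 / 7 = 1, so 7 divides 7  holds
C9: T^2 + P^2 = 7^2 + (-4)^2 = 49 + 16 = 65  holds
C10: 3R - 4T = 3(0) - 4(7) = -28  holds
C11: max(-4, 7, 7) = 7  holds

Constraint 5 does not hold.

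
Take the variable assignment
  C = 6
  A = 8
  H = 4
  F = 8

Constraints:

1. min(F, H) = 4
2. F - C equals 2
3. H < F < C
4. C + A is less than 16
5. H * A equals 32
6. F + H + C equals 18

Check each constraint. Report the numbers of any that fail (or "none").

1. min(8, 4) = 4  ✓
2. F - C = 8 - 6 = 2  ✓
3. values 4, 8, 6; F = 8 is not < C = 6  ✗
4. C + A = 6 + 8 = 14; 14 < 16  ✓
5. H * A = 4 * 8 = 32  ✓
6. F + H + C = 8 + 4 + 6 = 18  ✓

Violated: 3.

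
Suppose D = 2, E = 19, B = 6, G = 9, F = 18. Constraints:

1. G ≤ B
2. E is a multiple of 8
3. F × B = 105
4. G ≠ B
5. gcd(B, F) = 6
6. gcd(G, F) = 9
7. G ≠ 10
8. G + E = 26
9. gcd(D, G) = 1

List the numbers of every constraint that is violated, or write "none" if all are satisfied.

Constraints 1, 2, 3, 8 do not hold.

1. G = 9, B = 6; 9 > 6 (want ≤) — violated.
2. 19 = 8×2 + 3, so 8 does not divide 19 — violated.
3. F × B = 18 × 6 = 108, not 105 — violated.
4. G = 9, B = 6; distinct — OK.
5. gcd(6, 18) = 6 — OK.
6. gcd(9, 18) = 9 — OK.
7. G = 9, and 9 ≠ 10 — OK.
8. G + E = 9 + 19 = 28, not 26 — violated.
9. gcd(2, 9) = 1 — OK.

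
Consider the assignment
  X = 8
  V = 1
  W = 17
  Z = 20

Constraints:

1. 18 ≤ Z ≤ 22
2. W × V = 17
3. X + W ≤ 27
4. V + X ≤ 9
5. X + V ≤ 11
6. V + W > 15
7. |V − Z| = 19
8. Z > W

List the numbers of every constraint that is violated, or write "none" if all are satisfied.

Yes — all constraints hold.

1. Z = 20 lies in [18, 22] — OK.
2. W × V = 17 × 1 = 17 — OK.
3. X + W = 8 + 17 = 25; 25 ≤ 27 — OK.
4. V + X = 1 + 8 = 9; 9 ≤ 9 — OK.
5. X + V = 8 + 1 = 9; 9 ≤ 11 — OK.
6. V + W = 1 + 17 = 18; 18 > 15 — OK.
7. |1 − 20| = 19 — OK.
8. Z = 20, W = 17; 20 > 17 — OK.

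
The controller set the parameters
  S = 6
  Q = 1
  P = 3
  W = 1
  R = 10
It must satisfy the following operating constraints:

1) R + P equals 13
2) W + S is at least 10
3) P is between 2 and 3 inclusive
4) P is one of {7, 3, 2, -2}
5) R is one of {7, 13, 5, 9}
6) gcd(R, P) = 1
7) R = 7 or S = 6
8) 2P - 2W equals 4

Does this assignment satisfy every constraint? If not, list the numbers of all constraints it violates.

Constraints 2, 5 are violated.

1) R + P = 10 + 3 = 13 — satisfied.
2) W + S = 1 + 6 = 7; 7 < 10, bound 10 not met — violated.
3) P = 3 lies in [2, 3] — satisfied.
4) P = 3 is in {7, 3, 2, -2} — satisfied.
5) R = 10 is not in {7, 13, 5, 9} — violated.
6) gcd(10, 3) = 1 — satisfied.
7) R = 10 ≠ 7, but S = 6 = 6 (second disjunct) — satisfied.
8) 2P - 2W = 2(3) - 2(1) = 4 — satisfied.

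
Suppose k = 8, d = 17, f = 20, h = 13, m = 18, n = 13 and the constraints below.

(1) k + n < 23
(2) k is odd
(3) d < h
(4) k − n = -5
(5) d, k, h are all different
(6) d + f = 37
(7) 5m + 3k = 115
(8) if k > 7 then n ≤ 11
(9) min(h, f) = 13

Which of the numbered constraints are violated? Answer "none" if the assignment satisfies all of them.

The assignment fails constraints 2, 3, 7, 8.

(1) k + n = 8 + 13 = 21; 21 < 23 — satisfied.
(2) k = 8 is even — violated.
(3) d = 17, h = 13; 17 ≥ 13 (want <) — violated.
(4) k − n = 8 − 13 = -5 — satisfied.
(5) values 17, 8, 13 are pairwise distinct — satisfied.
(6) d + f = 17 + 20 = 37 — satisfied.
(7) 5m + 3k = 5(18) + 3(8) = 114, not 115 — violated.
(8) k = 8 > 7, so we need n ≤ 11; but n = 13 > 11 — violated.
(9) min(13, 20) = 13 — satisfied.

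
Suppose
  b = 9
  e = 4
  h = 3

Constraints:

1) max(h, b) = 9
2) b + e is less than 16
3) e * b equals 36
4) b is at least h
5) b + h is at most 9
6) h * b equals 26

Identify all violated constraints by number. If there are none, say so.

1) max(3, 9) = 9  ✔
2) b + e = 9 + 4 = 13; 13 < 16  ✔
3) e * b = 4 * 9 = 36  ✔
4) b = 9, h = 3; 9 ≥ 3  ✔
5) b + h = 9 + 3 = 12; 12 > 9, bound 9 not met  ✘
6) h * b = 3 * 9 = 27, not 26  ✘

No — constraints 5, 6 are not satisfied.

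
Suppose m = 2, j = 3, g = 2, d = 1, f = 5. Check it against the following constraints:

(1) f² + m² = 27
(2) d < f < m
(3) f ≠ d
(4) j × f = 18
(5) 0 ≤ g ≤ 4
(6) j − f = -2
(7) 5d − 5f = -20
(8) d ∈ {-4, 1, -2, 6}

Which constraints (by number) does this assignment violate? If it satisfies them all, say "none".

(1) f² + m² = 5² + 2² = 25 + 4 = 29, not 27 — does not hold.
(2) values 1, 5, 2; f = 5 is not < m = 2 — does not hold.
(3) f = 5, d = 1; distinct — holds.
(4) j × f = 3 × 5 = 15, not 18 — does not hold.
(5) g = 2 lies in [0, 4] — holds.
(6) j − f = 3 − 5 = -2 — holds.
(7) 5d − 5f = 5(1) − 5(5) = -20 — holds.
(8) d = 1 is in {-4, 1, -2, 6} — holds.

Violated: 1, 2, 4.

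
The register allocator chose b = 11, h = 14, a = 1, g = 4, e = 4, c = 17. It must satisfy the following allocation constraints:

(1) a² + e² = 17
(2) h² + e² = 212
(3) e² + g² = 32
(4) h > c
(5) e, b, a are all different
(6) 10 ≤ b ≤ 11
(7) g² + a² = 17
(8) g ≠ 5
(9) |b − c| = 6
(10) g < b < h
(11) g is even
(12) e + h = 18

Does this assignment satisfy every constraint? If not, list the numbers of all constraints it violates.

(1) a² + e² = 1² + 4² = 1 + 16 = 17 — holds.
(2) h² + e² = 14² + 4² = 196 + 16 = 212 — holds.
(3) e² + g² = 4² + 4² = 16 + 16 = 32 — holds.
(4) h = 14, c = 17; 14 ≤ 17 (want >) — does not hold.
(5) values 4, 11, 1 are pairwise distinct — holds.
(6) b = 11 lies in [10, 11] — holds.
(7) g² + a² = 4² + 1² = 16 + 1 = 17 — holds.
(8) g = 4, and 4 ≠ 5 — holds.
(9) |11 − 17| = 6 — holds.
(10) values 4 < 11 < 14 — holds.
(11) g = 4 is even — holds.
(12) e + h = 4 + 14 = 18 — holds.

No — constraint 4 is not satisfied.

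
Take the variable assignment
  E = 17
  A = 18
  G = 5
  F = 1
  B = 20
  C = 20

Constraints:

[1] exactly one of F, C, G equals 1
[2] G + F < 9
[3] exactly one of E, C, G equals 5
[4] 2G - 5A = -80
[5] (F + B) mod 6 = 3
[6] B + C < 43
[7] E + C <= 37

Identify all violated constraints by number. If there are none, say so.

[1] F=1, C=20, G=5; 1 of them equals 1  ✔
[2] G + F = 5 + 1 = 6; 6 < 9  ✔
[3] E=17, C=20, G=5; 1 of them equals 5  ✔
[4] 2G - 5A = 2(5) - 5(18) = -80  ✔
[5] F + B = 21; 21 mod 6 = 3  ✔
[6] B + C = 20 + 20 = 40; 40 < 43  ✔
[7] E + C = 17 + 20 = 37; 37 ≤ 37  ✔

No violations.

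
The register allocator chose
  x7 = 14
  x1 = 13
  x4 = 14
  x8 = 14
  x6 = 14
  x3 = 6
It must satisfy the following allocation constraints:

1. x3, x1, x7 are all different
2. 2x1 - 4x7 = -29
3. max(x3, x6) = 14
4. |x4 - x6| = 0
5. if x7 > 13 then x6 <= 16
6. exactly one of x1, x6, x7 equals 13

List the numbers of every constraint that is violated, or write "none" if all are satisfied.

1. values 6, 13, 14 are pairwise distinct — holds.
2. 2x1 - 4x7 = 2(13) - 4(14) = -30, not -29 — fails.
3. max(6, 14) = 14 — holds.
4. |14 - 14| = 0 — holds.
5. x7 = 14 > 13, so we need x6 ≤ 16; x6 = 14 ≤ 16 — holds.
6. x1=13, x6=14, x7=14; 1 of them equals 13 — holds.

No — constraint 2 is not satisfied.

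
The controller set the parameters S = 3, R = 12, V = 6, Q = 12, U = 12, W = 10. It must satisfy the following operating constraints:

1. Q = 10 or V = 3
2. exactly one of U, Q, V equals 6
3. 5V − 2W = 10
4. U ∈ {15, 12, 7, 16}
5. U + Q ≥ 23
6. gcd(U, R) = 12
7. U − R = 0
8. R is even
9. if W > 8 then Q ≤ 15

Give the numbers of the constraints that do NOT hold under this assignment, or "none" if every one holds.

1. Q = 12 ≠ 10 and V = 6 ≠ 3; both disjuncts false  ✗
2. U=12, Q=12, V=6; 1 of them equals 6  ✓
3. 5V − 2W = 5(6) − 2(10) = 10  ✓
4. U = 12 is in {15, 12, 7, 16}  ✓
5. U + Q = 12 + 12 = 24; 24 ≥ 23  ✓
6. gcd(12, 12) = 12  ✓
7. U − R = 12 − 12 = 0  ✓
8. R = 12 is even  ✓
9. W = 10 > 8, so we need Q ≤ 15; Q = 12 ≤ 15  ✓

Constraint 1 is violated.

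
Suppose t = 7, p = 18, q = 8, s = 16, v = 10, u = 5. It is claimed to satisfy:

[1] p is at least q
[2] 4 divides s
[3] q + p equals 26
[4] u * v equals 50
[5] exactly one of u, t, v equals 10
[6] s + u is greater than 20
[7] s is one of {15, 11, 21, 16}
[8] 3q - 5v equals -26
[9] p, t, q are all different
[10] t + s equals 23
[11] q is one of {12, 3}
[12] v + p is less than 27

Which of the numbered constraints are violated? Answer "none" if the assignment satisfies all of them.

No — constraints 11 and 12 are not satisfied.

[1] p = 18, q = 8; 18 ≥ 8 — holds.
[2] 16 / 4 = 4, so 4 divides 16 — holds.
[3] q + p = 8 + 18 = 26 — holds.
[4] u * v = 5 * 10 = 50 — holds.
[5] u=5, t=7, v=10; 1 of them equals 10 — holds.
[6] s + u = 16 + 5 = 21; 21 > 20 — holds.
[7] s = 16 is in {15, 11, 21, 16} — holds.
[8] 3q - 5v = 3(8) - 5(10) = -26 — holds.
[9] values 18, 7, 8 are pairwise distinct — holds.
[10] t + s = 7 + 16 = 23 — holds.
[11] q = 8 is not in {12, 3} — fails.
[12] v + p = 10 + 18 = 28; 28 ≥ 27, bound 27 not met — fails.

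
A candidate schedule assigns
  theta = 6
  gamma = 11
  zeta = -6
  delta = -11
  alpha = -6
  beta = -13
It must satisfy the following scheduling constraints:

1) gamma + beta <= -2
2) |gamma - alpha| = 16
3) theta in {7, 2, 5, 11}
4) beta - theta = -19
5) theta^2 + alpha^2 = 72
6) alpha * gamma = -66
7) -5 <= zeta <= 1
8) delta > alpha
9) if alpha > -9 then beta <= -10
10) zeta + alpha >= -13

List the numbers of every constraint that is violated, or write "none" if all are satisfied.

1) gamma + beta = 11 + (-13) = -2; -2 ≤ -2 — holds.
2) |11 - (-6)| = 17, not 16 — does not hold.
3) theta = 6 is not in {7, 2, 5, 11} — does not hold.
4) beta - theta = -13 - 6 = -19 — holds.
5) theta^2 + alpha^2 = 6^2 + (-6)^2 = 36 + 36 = 72 — holds.
6) alpha * gamma = -6 * 11 = -66 — holds.
7) zeta = -6 is outside [-5, 1] — does not hold.
8) delta = -11, alpha = -6; -11 ≤ -6 (want >) — does not hold.
9) alpha = -6 > -9, so we need beta ≤ -10; beta = -13 ≤ -10 — holds.
10) zeta + alpha = -6 + (-6) = -12; -12 ≥ -13 — holds.

Violated: 2, 3, 7, and 8.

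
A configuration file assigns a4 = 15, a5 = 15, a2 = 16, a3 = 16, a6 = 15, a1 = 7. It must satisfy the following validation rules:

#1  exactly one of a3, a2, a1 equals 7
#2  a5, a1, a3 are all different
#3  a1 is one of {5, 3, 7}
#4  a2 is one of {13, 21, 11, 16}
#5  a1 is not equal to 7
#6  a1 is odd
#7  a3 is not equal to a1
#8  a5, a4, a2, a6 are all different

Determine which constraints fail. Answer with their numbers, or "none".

#1 a3=16, a2=16, a1=7; 1 of them equals 7  holds
#2 values 15, 7, 16 are pairwise distinct  holds
#3 a1 = 7 is in {5, 3, 7}  holds
#4 a2 = 16 is in {13, 21, 11, 16}  holds
#5 a1 = 7, but 7 is required to differ  fails
#6 a1 = 7 is odd  holds
#7 a3 = 16, a1 = 7; distinct  holds
#8 a5 = a4 = 15, not all different  fails

The assignment fails constraints 5, 8.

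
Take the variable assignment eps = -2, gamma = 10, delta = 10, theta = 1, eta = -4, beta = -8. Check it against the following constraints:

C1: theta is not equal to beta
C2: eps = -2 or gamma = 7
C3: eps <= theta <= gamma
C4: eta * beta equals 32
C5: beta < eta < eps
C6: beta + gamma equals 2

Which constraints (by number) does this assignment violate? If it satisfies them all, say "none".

None — every constraint holds.

C1: theta = 1, beta = -8; distinct  ✓
C2: eps = -2 = -2 (first disjunct)  ✓
C3: values -2 <= 1 <= 10  ✓
C4: eta * beta = -4 * (-8) = 32  ✓
C5: values -8 < -4 < -2  ✓
C6: beta + gamma = -8 + 10 = 2  ✓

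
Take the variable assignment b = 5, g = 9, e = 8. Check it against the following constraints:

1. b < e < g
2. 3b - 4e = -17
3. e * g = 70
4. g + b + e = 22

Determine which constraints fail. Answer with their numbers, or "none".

1. values 5 < 8 < 9  holds
2. 3b - 4e = 3(5) - 4(8) = -17  holds
3. e * g = 8 * 9 = 72, not 70  fails
4. g + b + e = 9 + 5 + 8 = 22  holds

The assignment fails constraint 3.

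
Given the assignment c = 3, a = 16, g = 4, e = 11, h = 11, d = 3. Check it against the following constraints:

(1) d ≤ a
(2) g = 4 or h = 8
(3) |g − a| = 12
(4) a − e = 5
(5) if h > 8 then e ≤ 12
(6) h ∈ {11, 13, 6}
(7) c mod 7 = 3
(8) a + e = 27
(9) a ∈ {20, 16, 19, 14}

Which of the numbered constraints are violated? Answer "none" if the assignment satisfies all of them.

(1) d = 3, a = 16; 3 ≤ 16  yes
(2) g = 4 = 4 (first disjunct)  yes
(3) |4 − 16| = 12  yes
(4) a − e = 16 − 11 = 5  yes
(5) h = 11 > 8, so we need e ≤ 12; e = 11 ≤ 12  yes
(6) h = 11 is in {11, 13, 6}  yes
(7) 3 mod 7 = 3  yes
(8) a + e = 16 + 11 = 27  yes
(9) a = 16 is in {20, 16, 19, 14}  yes

Yes — all constraints hold.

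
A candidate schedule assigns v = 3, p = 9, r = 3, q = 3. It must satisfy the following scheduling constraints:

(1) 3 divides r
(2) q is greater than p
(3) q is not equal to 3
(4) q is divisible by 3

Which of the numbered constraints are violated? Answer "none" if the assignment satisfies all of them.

Constraints 2 and 3 are violated.

(1) 3 / 3 = 1, so 3 divides 3  yes
(2) q = 3, p = 9; 3 ≤ 9 (want >)  no
(3) q = 3, but 3 is required to differ  no
(4) 3 / 3 = 1, so 3 divides 3  yes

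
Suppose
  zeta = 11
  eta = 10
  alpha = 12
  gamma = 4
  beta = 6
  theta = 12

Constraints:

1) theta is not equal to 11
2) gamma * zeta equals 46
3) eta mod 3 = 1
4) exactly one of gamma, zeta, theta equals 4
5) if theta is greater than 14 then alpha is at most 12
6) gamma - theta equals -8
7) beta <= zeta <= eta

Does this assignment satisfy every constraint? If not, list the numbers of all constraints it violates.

The assignment fails constraints 2, 7.

1) theta = 12, and 12 ≠ 11 — holds.
2) gamma * zeta = 4 * 11 = 44, not 46 — does not hold.
3) 10 mod 3 = 1 — holds.
4) gamma=4, zeta=11, theta=12; 1 of them equals 4 — holds.
5) theta = 12, not > 14; antecedent false, conditional vacuously true — holds.
6) gamma - theta = 4 - 12 = -8 — holds.
7) values 6, 11, 10; zeta = 11 is not <= eta = 10 — does not hold.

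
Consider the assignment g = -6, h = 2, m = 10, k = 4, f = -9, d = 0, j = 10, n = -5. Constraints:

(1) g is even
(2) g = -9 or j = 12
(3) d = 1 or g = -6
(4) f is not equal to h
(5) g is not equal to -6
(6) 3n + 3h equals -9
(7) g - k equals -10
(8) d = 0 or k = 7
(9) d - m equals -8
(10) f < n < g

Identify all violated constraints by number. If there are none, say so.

Constraints 2, 5, 9, and 10 are violated.

(1) g = -6 is even  true
(2) g = -6 ≠ -9 and j = 10 ≠ 12; both disjuncts false  false
(3) d = 0 ≠ 1, but g = -6 = -6 (second disjunct)  true
(4) f = -9, h = 2; distinct  true
(5) g = -6, but -6 is required to differ  false
(6) 3n + 3h = 3(-5) + 3(2) = -9  true
(7) g - k = -6 - 4 = -10  true
(8) d = 0 = 0 (first disjunct)  true
(9) d - m = 0 - 10 = -10, not -8  false
(10) values -9, -5, -6; n = -5 is not < g = -6  false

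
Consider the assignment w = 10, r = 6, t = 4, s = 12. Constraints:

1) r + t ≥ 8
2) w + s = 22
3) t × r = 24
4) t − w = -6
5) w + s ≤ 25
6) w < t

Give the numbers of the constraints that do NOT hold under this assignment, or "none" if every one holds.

Violated: 6.

1) r + t = 6 + 4 = 10; 10 ≥ 8 — holds.
2) w + s = 10 + 12 = 22 — holds.
3) t × r = 4 × 6 = 24 — holds.
4) t − w = 4 − 10 = -6 — holds.
5) w + s = 10 + 12 = 22; 22 ≤ 25 — holds.
6) w = 10, t = 4; 10 ≥ 4 (want <) — does not hold.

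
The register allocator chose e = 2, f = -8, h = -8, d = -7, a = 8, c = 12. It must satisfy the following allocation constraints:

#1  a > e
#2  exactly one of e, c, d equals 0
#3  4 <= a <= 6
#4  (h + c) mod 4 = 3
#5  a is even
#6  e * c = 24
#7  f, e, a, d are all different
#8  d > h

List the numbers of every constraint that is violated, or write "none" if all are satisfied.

Constraints 2, 3, and 4 are violated.

#1 a = 8, e = 2; 8 > 2  holds
#2 e=2, c=12, d=-7; 0 of them equal 0, not exactly one  fails
#3 a = 8 is outside [4, 6]  fails
#4 h + c = 4; 4 mod 4 = 0, not 3  fails
#5 a = 8 is even  holds
#6 e * c = 2 * 12 = 24  holds
#7 values -8, 2, 8, -7 are pairwise distinct  holds
#8 d = -7, h = -8; -7 > -8  holds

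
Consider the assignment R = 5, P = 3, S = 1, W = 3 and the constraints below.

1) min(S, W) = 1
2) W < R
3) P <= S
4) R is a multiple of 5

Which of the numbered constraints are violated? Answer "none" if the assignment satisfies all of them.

Violated: 3.

1) min(1, 3) = 1  true
2) W = 3, R = 5; 3 < 5  true
3) P = 3, S = 1; 3 > 1 (want ≤)  false
4) 5 / 5 = 1, so 5 divides 5  true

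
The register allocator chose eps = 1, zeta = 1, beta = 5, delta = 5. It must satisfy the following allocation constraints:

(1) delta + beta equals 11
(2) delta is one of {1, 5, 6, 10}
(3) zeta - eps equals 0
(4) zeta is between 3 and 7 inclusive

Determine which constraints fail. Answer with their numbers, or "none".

The assignment fails constraints 1, 4.

(1) delta + beta = 5 + 5 = 10, not 11 — violated.
(2) delta = 5 is in {1, 5, 6, 10} — OK.
(3) zeta - eps = 1 - 1 = 0 — OK.
(4) zeta = 1 is outside [3, 7] — violated.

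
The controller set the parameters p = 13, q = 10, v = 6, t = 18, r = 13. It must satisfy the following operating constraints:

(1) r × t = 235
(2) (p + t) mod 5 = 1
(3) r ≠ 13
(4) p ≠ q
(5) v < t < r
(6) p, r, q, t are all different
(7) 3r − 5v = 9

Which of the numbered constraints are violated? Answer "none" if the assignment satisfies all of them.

Constraints 1, 3, 5, 6 do not hold.

(1) r × t = 13 × 18 = 234, not 235 — does not hold.
(2) p + t = 31; 31 mod 5 = 1 — holds.
(3) r = 13, but 13 is required to differ — does not hold.
(4) p = 13, q = 10; distinct — holds.
(5) values 6, 18, 13; t = 18 is not < r = 13 — does not hold.
(6) p = r = 13, not all different — does not hold.
(7) 3r − 5v = 3(13) − 5(6) = 9 — holds.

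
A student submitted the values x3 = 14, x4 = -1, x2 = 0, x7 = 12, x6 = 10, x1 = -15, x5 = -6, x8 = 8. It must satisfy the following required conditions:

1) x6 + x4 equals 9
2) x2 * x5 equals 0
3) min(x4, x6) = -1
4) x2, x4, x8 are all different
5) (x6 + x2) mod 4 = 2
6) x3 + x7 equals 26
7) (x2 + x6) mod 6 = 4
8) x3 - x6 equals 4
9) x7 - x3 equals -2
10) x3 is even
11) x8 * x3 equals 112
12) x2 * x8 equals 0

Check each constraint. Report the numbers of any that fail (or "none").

1) x6 + x4 = 10 + (-1) = 9 — holds.
2) x2 * x5 = 0 * (-6) = 0 — holds.
3) min(-1, 10) = -1 — holds.
4) values 0, -1, 8 are pairwise distinct — holds.
5) x6 + x2 = 10; 10 mod 4 = 2 — holds.
6) x3 + x7 = 14 + 12 = 26 — holds.
7) x2 + x6 = 10; 10 mod 6 = 4 — holds.
8) x3 - x6 = 14 - 10 = 4 — holds.
9) x7 - x3 = 12 - 14 = -2 — holds.
10) x3 = 14 is even — holds.
11) x8 * x3 = 8 * 14 = 112 — holds.
12) x2 * x8 = 0 * 8 = 0 — holds.

Yes — all constraints hold.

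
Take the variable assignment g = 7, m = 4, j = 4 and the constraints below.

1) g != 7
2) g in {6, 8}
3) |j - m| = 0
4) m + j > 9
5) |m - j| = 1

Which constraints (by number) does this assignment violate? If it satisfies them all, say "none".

1) g = 7, but 7 is required to differ — violated.
2) g = 7 is not in {6, 8} — violated.
3) |4 - 4| = 0 — satisfied.
4) m + j = 4 + 4 = 8; 8 ≤ 9, bound 9 not met — violated.
5) |4 - 4| = 0, not 1 — violated.

The assignment fails constraints 1, 2, 4, and 5.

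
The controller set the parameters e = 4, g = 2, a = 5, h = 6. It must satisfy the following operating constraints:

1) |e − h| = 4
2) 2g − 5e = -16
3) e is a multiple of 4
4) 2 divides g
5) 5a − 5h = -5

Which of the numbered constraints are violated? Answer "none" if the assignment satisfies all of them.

1) |4 − 6| = 2, not 4 — does not hold.
2) 2g − 5e = 2(2) − 5(4) = -16 — holds.
3) 4 / 4 = 1, so 4 divides 4 — holds.
4) 2 / 2 = 1, so 2 divides 2 — holds.
5) 5a − 5h = 5(5) − 5(6) = -5 — holds.

Constraint 1 is violated.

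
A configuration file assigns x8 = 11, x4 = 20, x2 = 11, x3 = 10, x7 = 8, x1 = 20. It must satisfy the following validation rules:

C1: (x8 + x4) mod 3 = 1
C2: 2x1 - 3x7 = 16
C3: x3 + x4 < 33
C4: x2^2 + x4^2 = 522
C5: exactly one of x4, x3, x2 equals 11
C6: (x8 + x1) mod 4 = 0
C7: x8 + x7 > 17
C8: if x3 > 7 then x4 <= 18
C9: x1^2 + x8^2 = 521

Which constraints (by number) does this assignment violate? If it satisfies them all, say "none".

C1: x8 + x4 = 31; 31 mod 3 = 1 — holds.
C2: 2x1 - 3x7 = 2(20) - 3(8) = 16 — holds.
C3: x3 + x4 = 10 + 20 = 30; 30 < 33 — holds.
C4: x2^2 + x4^2 = 11^2 + 20^2 = 121 + 400 = 521, not 522 — does not hold.
C5: x4=20, x3=10, x2=11; 1 of them equals 11 — holds.
C6: x8 + x1 = 31; 31 mod 4 = 3, not 0 — does not hold.
C7: x8 + x7 = 11 + 8 = 19; 19 > 17 — holds.
C8: x3 = 10 > 7, so we need x4 ≤ 18; but x4 = 20 > 18 — does not hold.
C9: x1^2 + x8^2 = 20^2 + 11^2 = 400 + 121 = 521 — holds.

Constraints 4, 6, 8 do not hold.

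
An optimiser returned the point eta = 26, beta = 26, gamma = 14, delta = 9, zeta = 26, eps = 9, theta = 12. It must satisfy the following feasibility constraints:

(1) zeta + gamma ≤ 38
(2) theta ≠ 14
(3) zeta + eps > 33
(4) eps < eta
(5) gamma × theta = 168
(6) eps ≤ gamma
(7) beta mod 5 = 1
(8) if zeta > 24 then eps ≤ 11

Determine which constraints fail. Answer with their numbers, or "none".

Violated: 1.

(1) zeta + gamma = 26 + 14 = 40; 40 > 38, bound 38 not met — does not hold.
(2) theta = 12, and 12 ≠ 14 — holds.
(3) zeta + eps = 26 + 9 = 35; 35 > 33 — holds.
(4) eps = 9, eta = 26; 9 < 26 — holds.
(5) gamma × theta = 14 × 12 = 168 — holds.
(6) eps = 9, gamma = 14; 9 ≤ 14 — holds.
(7) 26 mod 5 = 1 — holds.
(8) zeta = 26 > 24, so we need eps ≤ 11; eps = 9 ≤ 11 — holds.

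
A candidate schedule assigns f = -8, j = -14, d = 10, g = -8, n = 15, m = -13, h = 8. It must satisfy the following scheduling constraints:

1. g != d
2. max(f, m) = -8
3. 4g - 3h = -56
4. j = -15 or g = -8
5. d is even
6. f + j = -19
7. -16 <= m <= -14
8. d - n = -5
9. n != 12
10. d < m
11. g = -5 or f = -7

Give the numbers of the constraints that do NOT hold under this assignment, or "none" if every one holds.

The assignment fails constraints 6, 7, 10, and 11.

1. g = -8, d = 10; distinct — holds.
2. max(-8, -13) = -8 — holds.
3. 4g - 3h = 4(-8) - 3(8) = -56 — holds.
4. j = -14 ≠ -15, but g = -8 = -8 (second disjunct) — holds.
5. d = 10 is even — holds.
6. f + j = -8 + (-14) = -22, not -19 — fails.
7. m = -13 is outside [-16, -14] — fails.
8. d - n = 10 - 15 = -5 — holds.
9. n = 15, and 15 ≠ 12 — holds.
10. d = 10, m = -13; 10 ≥ -13 (want <) — fails.
11. g = -8 ≠ -5 and f = -8 ≠ -7; both disjuncts false — fails.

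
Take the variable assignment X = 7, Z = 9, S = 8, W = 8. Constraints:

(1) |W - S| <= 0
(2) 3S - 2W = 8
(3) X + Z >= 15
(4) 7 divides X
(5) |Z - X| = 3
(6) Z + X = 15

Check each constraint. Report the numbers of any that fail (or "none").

(1) |8 - 8| = 0; 0 ≤ 0  ✓
(2) 3S - 2W = 3(8) - 2(8) = 8  ✓
(3) X + Z = 7 + 9 = 16; 16 ≥ 15  ✓
(4) 7 / 7 = 1, so 7 divides 7  ✓
(5) |9 - 7| = 2, not 3  ✗
(6) Z + X = 9 + 7 = 16, not 15  ✗

Violated: 5 and 6.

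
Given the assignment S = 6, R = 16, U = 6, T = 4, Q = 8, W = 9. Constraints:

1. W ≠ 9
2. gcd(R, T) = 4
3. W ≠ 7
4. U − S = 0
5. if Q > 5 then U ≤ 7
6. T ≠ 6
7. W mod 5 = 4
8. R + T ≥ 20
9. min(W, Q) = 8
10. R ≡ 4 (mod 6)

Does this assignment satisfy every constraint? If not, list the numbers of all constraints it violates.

1. W = 9, but 9 is required to differ — violated.
2. gcd(16, 4) = 4 — OK.
3. W = 9, and 9 ≠ 7 — OK.
4. U − S = 6 − 6 = 0 — OK.
5. Q = 8 > 5, so we need U ≤ 7; U = 6 ≤ 7 — OK.
6. T = 4, and 4 ≠ 6 — OK.
7. 9 mod 5 = 4 — OK.
8. R + T = 16 + 4 = 20; 20 ≥ 20 — OK.
9. min(9, 8) = 8 — OK.
10. 16 mod 6 = 4 — OK.

The assignment fails constraint 1.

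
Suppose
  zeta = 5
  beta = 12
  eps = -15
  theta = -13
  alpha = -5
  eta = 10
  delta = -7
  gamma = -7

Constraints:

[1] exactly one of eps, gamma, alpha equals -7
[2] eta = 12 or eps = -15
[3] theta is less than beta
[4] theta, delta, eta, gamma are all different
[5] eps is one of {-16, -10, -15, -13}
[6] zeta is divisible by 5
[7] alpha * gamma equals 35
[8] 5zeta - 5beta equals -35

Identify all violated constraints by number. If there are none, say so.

[1] eps=-15, gamma=-7, alpha=-5; 1 of them equals -7 — OK.
[2] eta = 10 ≠ 12, but eps = -15 = -15 (second disjunct) — OK.
[3] theta = -13, beta = 12; -13 < 12 — OK.
[4] delta = gamma = -7, not all different — violated.
[5] eps = -15 is in {-16, -10, -15, -13} — OK.
[6] 5 / 5 = 1, so 5 divides 5 — OK.
[7] alpha * gamma = -5 * (-7) = 35 — OK.
[8] 5zeta - 5beta = 5(5) - 5(12) = -35 — OK.

Constraint 4 is violated.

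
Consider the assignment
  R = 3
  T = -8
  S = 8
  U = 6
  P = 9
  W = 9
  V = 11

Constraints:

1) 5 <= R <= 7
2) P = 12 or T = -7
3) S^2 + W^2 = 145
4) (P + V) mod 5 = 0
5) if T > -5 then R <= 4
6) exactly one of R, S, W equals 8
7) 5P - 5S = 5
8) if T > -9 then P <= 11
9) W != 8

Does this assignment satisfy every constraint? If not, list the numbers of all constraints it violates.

Constraints 1, 2 do not hold.

1) R = 3 is outside [5, 7] — does not hold.
2) P = 9 ≠ 12 and T = -8 ≠ -7; both disjuncts false — does not hold.
3) S^2 + W^2 = 8^2 + 9^2 = 64 + 81 = 145 — holds.
4) P + V = 20; 20 mod 5 = 0 — holds.
5) T = -8, not > -5; antecedent false, conditional vacuously true — holds.
6) R=3, S=8, W=9; 1 of them equals 8 — holds.
7) 5P - 5S = 5(9) - 5(8) = 5 — holds.
8) T = -8 > -9, so we need P ≤ 11; P = 9 ≤ 11 — holds.
9) W = 9, and 9 ≠ 8 — holds.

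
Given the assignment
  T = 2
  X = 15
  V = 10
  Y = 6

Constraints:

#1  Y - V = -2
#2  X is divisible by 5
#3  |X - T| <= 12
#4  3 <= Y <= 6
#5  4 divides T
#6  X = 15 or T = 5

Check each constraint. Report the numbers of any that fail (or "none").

#1 Y - V = 6 - 10 = -4, not -2  ✗
#2 15 / 5 = 3, so 5 divides 15  ✓
#3 |15 - 2| = 13; 13 > 12, exceeds bound 12  ✗
#4 Y = 6 lies in [3, 6]  ✓
#5 2 = 4*0 + 2, so 4 does not divide 2  ✗
#6 X = 15 = 15 (first disjunct)  ✓

Constraints 1, 3, 5 do not hold.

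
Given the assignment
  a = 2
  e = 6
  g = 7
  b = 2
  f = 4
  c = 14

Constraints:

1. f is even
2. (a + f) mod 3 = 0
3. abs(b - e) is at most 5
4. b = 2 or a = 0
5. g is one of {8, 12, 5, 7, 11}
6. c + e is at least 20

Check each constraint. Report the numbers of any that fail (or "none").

1. f = 4 is even  holds
2. a + f = 6; 6 mod 3 = 0  holds
3. abs(2 - 6) = 4; 4 ≤ 5  holds
4. b = 2 = 2 (first disjunct)  holds
5. g = 7 is in {8, 12, 5, 7, 11}  holds
6. c + e = 14 + 6 = 20; 20 ≥ 20  holds

Yes — all constraints hold.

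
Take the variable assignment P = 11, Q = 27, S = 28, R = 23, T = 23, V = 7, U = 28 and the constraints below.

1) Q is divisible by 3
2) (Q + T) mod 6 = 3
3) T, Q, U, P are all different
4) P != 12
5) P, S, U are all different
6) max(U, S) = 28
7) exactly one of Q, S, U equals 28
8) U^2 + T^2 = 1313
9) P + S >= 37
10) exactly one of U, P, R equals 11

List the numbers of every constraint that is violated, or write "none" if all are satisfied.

Constraints 2, 5, and 7 do not hold.

1) 27 / 3 = 9, so 3 divides 27 — holds.
2) Q + T = 50; 50 mod 6 = 2, not 3 — fails.
3) values 23, 27, 28, 11 are pairwise distinct — holds.
4) P = 11, and 11 ≠ 12 — holds.
5) S = U = 28, not all different — fails.
6) max(28, 28) = 28 — holds.
7) Q=27, S=28, U=28; 2 of them equal 28, not exactly one — fails.
8) U^2 + T^2 = 28^2 + 23^2 = 784 + 529 = 1313 — holds.
9) P + S = 11 + 28 = 39; 39 ≥ 37 — holds.
10) U=28, P=11, R=23; 1 of them equals 11 — holds.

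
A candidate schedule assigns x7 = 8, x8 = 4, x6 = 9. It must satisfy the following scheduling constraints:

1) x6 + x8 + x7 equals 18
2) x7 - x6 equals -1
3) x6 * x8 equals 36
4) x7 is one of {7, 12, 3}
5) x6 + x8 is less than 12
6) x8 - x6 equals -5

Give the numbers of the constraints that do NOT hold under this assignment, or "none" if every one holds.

Constraints 1, 4, and 5 are violated.

1) x6 + x8 + x7 = 9 + 4 + 8 = 21, not 18 — does not hold.
2) x7 - x6 = 8 - 9 = -1 — holds.
3) x6 * x8 = 9 * 4 = 36 — holds.
4) x7 = 8 is not in {7, 12, 3} — does not hold.
5) x6 + x8 = 9 + 4 = 13; 13 ≥ 12, bound 12 not met — does not hold.
6) x8 - x6 = 4 - 9 = -5 — holds.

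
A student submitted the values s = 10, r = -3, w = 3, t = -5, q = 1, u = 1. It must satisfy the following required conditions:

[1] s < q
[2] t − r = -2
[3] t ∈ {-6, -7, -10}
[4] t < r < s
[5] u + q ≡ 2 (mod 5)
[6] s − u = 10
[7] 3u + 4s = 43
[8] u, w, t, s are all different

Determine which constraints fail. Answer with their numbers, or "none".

[1] s = 10, q = 1; 10 ≥ 1 (want <) — violated.
[2] t − r = -5 − (-3) = -2 — OK.
[3] t = -5 is not in {-6, -7, -10} — violated.
[4] values -5 < -3 < 10 — OK.
[5] u + q = 2; 2 mod 5 = 2 — OK.
[6] s − u = 10 − 1 = 9, not 10 — violated.
[7] 3u + 4s = 3(1) + 4(10) = 43 — OK.
[8] values 1, 3, -5, 10 are pairwise distinct — OK.

Constraints 1, 3, 6 do not hold.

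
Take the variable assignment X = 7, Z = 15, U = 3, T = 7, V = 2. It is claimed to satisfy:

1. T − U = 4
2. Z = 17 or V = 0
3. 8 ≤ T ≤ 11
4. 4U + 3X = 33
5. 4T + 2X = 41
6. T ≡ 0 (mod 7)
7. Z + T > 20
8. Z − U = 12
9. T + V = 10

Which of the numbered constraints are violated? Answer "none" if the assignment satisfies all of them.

1. T − U = 7 − 3 = 4 — holds.
2. Z = 15 ≠ 17 and V = 2 ≠ 0; both disjuncts false — does not hold.
3. T = 7 is outside [8, 11] — does not hold.
4. 4U + 3X = 4(3) + 3(7) = 33 — holds.
5. 4T + 2X = 4(7) + 2(7) = 42, not 41 — does not hold.
6. 7 mod 7 = 0 — holds.
7. Z + T = 15 + 7 = 22; 22 > 20 — holds.
8. Z − U = 15 − 3 = 12 — holds.
9. T + V = 7 + 2 = 9, not 10 — does not hold.

Violated: 2, 3, 5, 9.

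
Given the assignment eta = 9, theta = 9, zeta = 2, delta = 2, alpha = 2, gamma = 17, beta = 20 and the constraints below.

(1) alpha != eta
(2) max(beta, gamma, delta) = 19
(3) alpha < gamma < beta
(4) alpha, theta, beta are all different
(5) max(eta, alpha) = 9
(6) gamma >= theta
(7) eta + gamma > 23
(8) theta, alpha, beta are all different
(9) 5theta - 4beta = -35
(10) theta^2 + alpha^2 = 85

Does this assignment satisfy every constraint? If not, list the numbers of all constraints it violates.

Constraint 2 does not hold.

(1) alpha = 2, eta = 9; distinct — OK.
(2) max(20, 17, 2) = 20, not 19 — violated.
(3) values 2 < 17 < 20 — OK.
(4) values 2, 9, 20 are pairwise distinct — OK.
(5) max(9, 2) = 9 — OK.
(6) gamma = 17, theta = 9; 17 ≥ 9 — OK.
(7) eta + gamma = 9 + 17 = 26; 26 > 23 — OK.
(8) values 9, 2, 20 are pairwise distinct — OK.
(9) 5theta - 4beta = 5(9) - 4(20) = -35 — OK.
(10) theta^2 + alpha^2 = 9^2 + 2^2 = 81 + 4 = 85 — OK.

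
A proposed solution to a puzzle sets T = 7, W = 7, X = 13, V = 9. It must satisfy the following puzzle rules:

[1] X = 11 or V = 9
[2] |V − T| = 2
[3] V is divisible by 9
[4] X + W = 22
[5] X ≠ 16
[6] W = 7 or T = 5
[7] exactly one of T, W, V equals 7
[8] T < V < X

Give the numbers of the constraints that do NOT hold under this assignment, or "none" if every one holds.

Violated: 4, 7.

[1] X = 13 ≠ 11, but V = 9 = 9 (second disjunct)  ✓
[2] |9 − 7| = 2  ✓
[3] 9 / 9 = 1, so 9 divides 9  ✓
[4] X + W = 13 + 7 = 20, not 22  ✗
[5] X = 13, and 13 ≠ 16  ✓
[6] W = 7 = 7 (first disjunct)  ✓
[7] T=7, W=7, V=9; 2 of them equal 7, not exactly one  ✗
[8] values 7 < 9 < 13  ✓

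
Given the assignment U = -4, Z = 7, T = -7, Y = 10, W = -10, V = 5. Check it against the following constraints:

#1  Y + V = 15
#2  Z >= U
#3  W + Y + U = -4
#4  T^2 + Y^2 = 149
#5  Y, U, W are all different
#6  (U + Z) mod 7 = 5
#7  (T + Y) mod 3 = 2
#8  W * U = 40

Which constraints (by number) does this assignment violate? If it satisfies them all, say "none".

#1 Y + V = 10 + 5 = 15 — OK.
#2 Z = 7, U = -4; 7 ≥ -4 — OK.
#3 W + Y + U = -10 + 10 + (-4) = -4 — OK.
#4 T^2 + Y^2 = (-7)^2 + 10^2 = 49 + 100 = 149 — OK.
#5 values 10, -4, -10 are pairwise distinct — OK.
#6 U + Z = 3; 3 mod 7 = 3, not 5 — violated.
#7 T + Y = 3; 3 mod 3 = 0, not 2 — violated.
#8 W * U = -10 * (-4) = 40 — OK.

No — constraints 6 and 7 are not satisfied.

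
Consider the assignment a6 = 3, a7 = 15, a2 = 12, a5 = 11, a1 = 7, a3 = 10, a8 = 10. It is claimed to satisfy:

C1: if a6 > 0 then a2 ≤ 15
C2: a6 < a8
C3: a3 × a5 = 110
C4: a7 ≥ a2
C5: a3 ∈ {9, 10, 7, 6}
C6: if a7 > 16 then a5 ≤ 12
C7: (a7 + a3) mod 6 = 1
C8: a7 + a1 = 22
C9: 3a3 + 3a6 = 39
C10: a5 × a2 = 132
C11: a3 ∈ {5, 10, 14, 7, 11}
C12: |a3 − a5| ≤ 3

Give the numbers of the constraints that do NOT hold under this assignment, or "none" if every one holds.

All constraints are satisfied.

C1: a6 = 3 > 0, so we need a2 ≤ 15; a2 = 12 ≤ 15 — satisfied.
C2: a6 = 3, a8 = 10; 3 < 10 — satisfied.
C3: a3 × a5 = 10 × 11 = 110 — satisfied.
C4: a7 = 15, a2 = 12; 15 ≥ 12 — satisfied.
C5: a3 = 10 is in {9, 10, 7, 6} — satisfied.
C6: a7 = 15, not > 16; antecedent false, conditional vacuously true — satisfied.
C7: a7 + a3 = 25; 25 mod 6 = 1 — satisfied.
C8: a7 + a1 = 15 + 7 = 22 — satisfied.
C9: 3a3 + 3a6 = 3(10) + 3(3) = 39 — satisfied.
C10: a5 × a2 = 11 × 12 = 132 — satisfied.
C11: a3 = 10 is in {5, 10, 14, 7, 11} — satisfied.
C12: |10 − 11| = 1; 1 ≤ 3 — satisfied.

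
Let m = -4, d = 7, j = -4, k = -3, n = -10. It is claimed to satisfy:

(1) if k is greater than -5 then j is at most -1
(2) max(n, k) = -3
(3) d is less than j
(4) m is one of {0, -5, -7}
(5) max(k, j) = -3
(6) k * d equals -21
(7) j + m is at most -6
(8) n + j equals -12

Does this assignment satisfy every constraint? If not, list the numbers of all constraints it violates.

No — constraints 3, 4, and 8 are not satisfied.

(1) k = -3 > -5, so we need j ≤ -1; j = -4 ≤ -1  yes
(2) max(-10, -3) = -3  yes
(3) d = 7, j = -4; 7 ≥ -4 (want <)  no
(4) m = -4 is not in {0, -5, -7}  no
(5) max(-3, -4) = -3  yes
(6) k * d = -3 * 7 = -21  yes
(7) j + m = -4 + (-4) = -8; -8 ≤ -6  yes
(8) n + j = -10 + (-4) = -14, not -12  no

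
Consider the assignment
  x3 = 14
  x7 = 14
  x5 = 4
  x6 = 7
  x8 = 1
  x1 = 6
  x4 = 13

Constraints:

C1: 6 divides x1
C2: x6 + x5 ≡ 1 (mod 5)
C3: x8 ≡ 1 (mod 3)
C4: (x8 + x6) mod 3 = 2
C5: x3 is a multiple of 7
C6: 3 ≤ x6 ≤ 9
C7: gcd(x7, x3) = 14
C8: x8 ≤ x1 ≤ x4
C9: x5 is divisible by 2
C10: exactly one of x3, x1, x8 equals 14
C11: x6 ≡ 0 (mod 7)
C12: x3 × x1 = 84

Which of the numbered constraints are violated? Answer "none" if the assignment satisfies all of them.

All constraints are satisfied.

C1: 6 / 6 = 1, so 6 divides 6 — satisfied.
C2: x6 + x5 = 11; 11 mod 5 = 1 — satisfied.
C3: 1 mod 3 = 1 — satisfied.
C4: x8 + x6 = 8; 8 mod 3 = 2 — satisfied.
C5: 14 / 7 = 2, so 7 divides 14 — satisfied.
C6: x6 = 7 lies in [3, 9] — satisfied.
C7: gcd(14, 14) = 14 — satisfied.
C8: values 1 ≤ 6 ≤ 13 — satisfied.
C9: 4 / 2 = 2, so 2 divides 4 — satisfied.
C10: x3=14, x1=6, x8=1; 1 of them equals 14 — satisfied.
C11: 7 mod 7 = 0 — satisfied.
C12: x3 × x1 = 14 × 6 = 84 — satisfied.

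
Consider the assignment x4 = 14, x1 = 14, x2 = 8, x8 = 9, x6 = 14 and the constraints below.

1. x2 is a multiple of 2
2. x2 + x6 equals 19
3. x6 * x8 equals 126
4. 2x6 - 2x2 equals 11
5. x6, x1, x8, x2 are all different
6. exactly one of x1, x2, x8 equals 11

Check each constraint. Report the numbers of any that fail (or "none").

1. 8 / 2 = 4, so 2 divides 8 — OK.
2. x2 + x6 = 8 + 14 = 22, not 19 — violated.
3. x6 * x8 = 14 * 9 = 126 — OK.
4. 2x6 - 2x2 = 2(14) - 2(8) = 12, not 11 — violated.
5. x6 = x1 = 14, not all different — violated.
6. x1=14, x2=8, x8=9; 0 of them equal 11, not exactly one — violated.

Violated: 2, 4, 5, and 6.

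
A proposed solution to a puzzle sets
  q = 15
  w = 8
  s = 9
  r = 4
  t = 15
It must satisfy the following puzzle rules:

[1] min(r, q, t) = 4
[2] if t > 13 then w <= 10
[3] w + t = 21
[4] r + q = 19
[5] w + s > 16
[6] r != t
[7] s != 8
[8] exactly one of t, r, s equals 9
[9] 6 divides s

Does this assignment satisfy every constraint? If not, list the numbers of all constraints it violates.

[1] min(4, 15, 15) = 4 — OK.
[2] t = 15 > 13, so we need w ≤ 10; w = 8 ≤ 10 — OK.
[3] w + t = 8 + 15 = 23, not 21 — violated.
[4] r + q = 4 + 15 = 19 — OK.
[5] w + s = 8 + 9 = 17; 17 > 16 — OK.
[6] r = 4, t = 15; distinct — OK.
[7] s = 9, and 9 ≠ 8 — OK.
[8] t=15, r=4, s=9; 1 of them equals 9 — OK.
[9] 9 = 6*1 + 3, so 6 does not divide 9 — violated.

No — constraints 3 and 9 are not satisfied.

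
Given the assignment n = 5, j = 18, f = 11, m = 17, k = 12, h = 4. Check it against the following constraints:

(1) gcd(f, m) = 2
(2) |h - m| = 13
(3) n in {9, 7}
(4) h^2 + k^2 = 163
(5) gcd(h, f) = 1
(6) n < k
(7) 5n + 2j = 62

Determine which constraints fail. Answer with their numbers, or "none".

Constraints 1, 3, 4, and 7 are violated.

(1) gcd(11, 17) = 1, not 2  false
(2) |4 - 17| = 13  true
(3) n = 5 is not in {9, 7}  false
(4) h^2 + k^2 = 4^2 + 12^2 = 16 + 144 = 160, not 163  false
(5) gcd(4, 11) = 1  true
(6) n = 5, k = 12; 5 < 12  true
(7) 5n + 2j = 5(5) + 2(18) = 61, not 62  false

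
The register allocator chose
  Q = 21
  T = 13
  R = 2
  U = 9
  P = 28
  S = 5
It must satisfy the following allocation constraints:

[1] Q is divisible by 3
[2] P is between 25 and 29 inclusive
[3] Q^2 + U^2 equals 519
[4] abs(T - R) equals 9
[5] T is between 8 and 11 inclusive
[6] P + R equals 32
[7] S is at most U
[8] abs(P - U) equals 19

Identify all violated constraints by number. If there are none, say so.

[1] 21 / 3 = 7, so 3 divides 21  holds
[2] P = 28 lies in [25, 29]  holds
[3] Q^2 + U^2 = 21^2 + 9^2 = 441 + 81 = 522, not 519  fails
[4] abs(13 - 2) = 11, not 9  fails
[5] T = 13 is outside [8, 11]  fails
[6] P + R = 28 + 2 = 30, not 32  fails
[7] S = 5, U = 9; 5 ≤ 9  holds
[8] abs(28 - 9) = 19  holds

Violated: 3, 4, 5, and 6.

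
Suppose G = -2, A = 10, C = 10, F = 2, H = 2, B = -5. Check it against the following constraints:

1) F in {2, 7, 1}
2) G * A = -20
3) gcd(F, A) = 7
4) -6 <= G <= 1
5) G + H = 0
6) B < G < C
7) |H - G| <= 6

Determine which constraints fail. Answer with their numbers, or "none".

1) F = 2 is in {2, 7, 1}  ✔
2) G * A = -2 * 10 = -20  ✔
3) gcd(2, 10) = 2, not 7  ✘
4) G = -2 lies in [-6, 1]  ✔
5) G + H = -2 + 2 = 0  ✔
6) values -5 < -2 < 10  ✔
7) |2 - (-2)| = 4; 4 ≤ 6  ✔

No — constraint 3 is not satisfied.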